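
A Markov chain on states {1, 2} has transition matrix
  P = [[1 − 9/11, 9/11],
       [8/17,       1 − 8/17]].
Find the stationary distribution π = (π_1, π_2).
π_1 = 88/241, π_2 = 153/241

Solve πP = π with π_1 + π_2 = 1. From πP = π: π_1 · (1 − 9/11) + π_2 · 8/17 = π_1 ⇒ π_2 · 8/17 = π_1 · 9/11 ⇒ π_2/π_1 = (9/11)/(8/17) = 153/88. Together with π_1 + π_2 = 1:
  π_1 = (8/17)/(9/11 + 8/17) = (8/17)/(241/187) = 88/241,
  π_2 = (9/11)/(9/11 + 8/17) = (9/11)/(241/187) = 153/241.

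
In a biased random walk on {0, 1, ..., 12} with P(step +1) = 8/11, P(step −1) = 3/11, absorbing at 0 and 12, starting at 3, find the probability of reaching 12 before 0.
P(hit 12 before 0) = (1 − (3/8)^3) / (1 − (3/8)^12) = 134217728/141688547

Let u_k denote P(reach 12 before 0 | start at k). Boundary: u_0 = 0, u_12 = 1. Recurrence: u_k = 8/11·u_{k+1} + 3/11·u_{k-1} for 1 ≤ k ≤ 11. Try u_k = A + B·r^k with r = q/p = (3/11)/(8/11) = 3/8. Substitution satisfies the recurrence; boundary conditions give:
  u_k = (1 − r^k) / (1 − r^N) = (1 − (3/8)^3) / (1 − (3/8)^12) = 134217728/141688547.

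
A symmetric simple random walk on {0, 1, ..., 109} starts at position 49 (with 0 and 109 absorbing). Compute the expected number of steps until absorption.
E[τ | X_0 = 49] = 2940

Let v_k = E[τ | X_0 = k]. Boundary: v_0 = v_109 = 0. Recurrence: v_k = 1 + (v_{k-1} + v_{k+1})/2 for 1 ≤ k ≤ 108. The particular solution to v_k − (v_{k-1} + v_{k+1})/2 = 1 is v_k = −k^2. Adding homogeneous solution A + B k and matching boundaries gives v_k = k (109 − k). Substituting k = 49: v_49 = 49 · 60 = 2940.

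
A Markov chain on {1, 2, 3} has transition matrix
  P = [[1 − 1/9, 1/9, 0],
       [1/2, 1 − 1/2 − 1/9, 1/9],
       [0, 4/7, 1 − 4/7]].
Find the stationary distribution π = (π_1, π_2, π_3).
π = (162/205, 36/205, 7/205)

This is a birth-death chain on three states, which satisfies detailed balance: π_1 · P_{12} = π_2 · P_{21} and π_2 · P_{23} = π_3 · P_{32}.
From π_1 · 1/9 = π_2 · 1/2: π_2/π_1 = (1/9)/(1/2) = 2/9.
From π_2 · 1/9 = π_3 · 4/7: π_3/π_2 = (1/9)/(4/7) = 7/36.
Take π_1 proportional to 1; then unnormalized π = (1, 2/9, 7/162). Normalize by dividing by the sum 205/162:
  π = (162/205, 36/205, 7/205).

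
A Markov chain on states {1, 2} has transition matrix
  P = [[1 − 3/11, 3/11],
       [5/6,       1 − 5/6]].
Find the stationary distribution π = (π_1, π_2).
π_1 = 55/73, π_2 = 18/73

Solve πP = π with π_1 + π_2 = 1. From πP = π: π_1 · (1 − 3/11) + π_2 · 5/6 = π_1 ⇒ π_2 · 5/6 = π_1 · 3/11 ⇒ π_2/π_1 = (3/11)/(5/6) = 18/55. Together with π_1 + π_2 = 1:
  π_1 = (5/6)/(3/11 + 5/6) = (5/6)/(73/66) = 55/73,
  π_2 = (3/11)/(3/11 + 5/6) = (3/11)/(73/66) = 18/73.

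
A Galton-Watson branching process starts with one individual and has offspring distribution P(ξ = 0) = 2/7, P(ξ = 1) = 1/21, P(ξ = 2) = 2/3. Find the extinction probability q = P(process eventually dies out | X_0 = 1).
q = 3/7

The pgf is f(s) = 2/7 + 1/21·s + 2/3·s². The extinction probability q is the smallest fixed point of f in [0, 1]. Setting s = f(s):
  2/3·s² + (1/21 − 1)·s + 2/7 = 0
  2/3·s² − (2/7 + 2/3)·s + 2/7 = 0
which factors as (s − 1)·(2/3·s − 2/7) = 0, giving roots s = 1 and s = (2/7)/(2/3) = 3/7.
Mean offspring μ = 1/21 + 2·2/3 = 29/21 > 1 (supercritical), so q < 1. The extinction probability is the smaller root: q = (2/7)/(2/3) = 3/7.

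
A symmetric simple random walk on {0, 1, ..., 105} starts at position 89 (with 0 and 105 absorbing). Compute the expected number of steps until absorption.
E[τ | X_0 = 89] = 1424

Let v_k = E[τ | X_0 = k]. Boundary: v_0 = v_105 = 0. Recurrence: v_k = 1 + (v_{k-1} + v_{k+1})/2 for 1 ≤ k ≤ 104. The particular solution to v_k − (v_{k-1} + v_{k+1})/2 = 1 is v_k = −k^2. Adding homogeneous solution A + B k and matching boundaries gives v_k = k (105 − k). Substituting k = 89: v_89 = 89 · 16 = 1424.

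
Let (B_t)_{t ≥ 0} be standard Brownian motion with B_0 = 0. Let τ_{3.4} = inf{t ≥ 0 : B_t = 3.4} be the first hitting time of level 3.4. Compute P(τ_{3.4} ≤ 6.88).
P(τ_{3.4} ≤ 6.88) = 2(1 − Φ(3.4/√6.88)) = 2(1 − Φ(1.2962)) ≈ 0.1949

By the reflection principle for standard BM, P(τ_b ≤ t) = 2 · P(B_t ≥ b). Since B_t ~ N(0, t), P(B_t ≥ 3.4) = 1 − Φ(3.4/√t) = 1 − Φ(3.4/√6.88) = 1 − Φ(1.2962) ≈ 0.09745. Doubling: P(τ_{3.4} ≤ 6.88) ≈ 2 · 0.09745 = 0.19490 ≈ 0.1949.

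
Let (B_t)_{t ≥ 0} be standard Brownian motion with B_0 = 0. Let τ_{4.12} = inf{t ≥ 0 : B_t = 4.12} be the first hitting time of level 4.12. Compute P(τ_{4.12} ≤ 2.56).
P(τ_{4.12} ≤ 2.56) = 2(1 − Φ(4.12/√2.56)) = 2(1 − Φ(2.5750)) ≈ 0.0100

By the reflection principle for standard BM, P(τ_b ≤ t) = 2 · P(B_t ≥ b). Since B_t ~ N(0, t), P(B_t ≥ 4.12) = 1 − Φ(4.12/√t) = 1 − Φ(4.12/√2.56) = 1 − Φ(2.5750) ≈ 0.00501. Doubling: P(τ_{4.12} ≤ 2.56) ≈ 2 · 0.00501 = 0.01002 ≈ 0.0100.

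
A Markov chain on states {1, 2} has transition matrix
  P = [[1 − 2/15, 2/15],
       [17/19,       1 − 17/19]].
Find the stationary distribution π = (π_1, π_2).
π_1 = 255/293, π_2 = 38/293

Solve πP = π with π_1 + π_2 = 1. From πP = π: π_1 · (1 − 2/15) + π_2 · 17/19 = π_1 ⇒ π_2 · 17/19 = π_1 · 2/15 ⇒ π_2/π_1 = (2/15)/(17/19) = 38/255. Together with π_1 + π_2 = 1:
  π_1 = (17/19)/(2/15 + 17/19) = (17/19)/(293/285) = 255/293,
  π_2 = (2/15)/(2/15 + 17/19) = (2/15)/(293/285) = 38/293.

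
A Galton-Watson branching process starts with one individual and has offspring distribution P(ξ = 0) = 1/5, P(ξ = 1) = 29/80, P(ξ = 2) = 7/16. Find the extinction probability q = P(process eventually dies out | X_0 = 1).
q = 16/35

The pgf is f(s) = 1/5 + 29/80·s + 7/16·s². The extinction probability q is the smallest fixed point of f in [0, 1]. Setting s = f(s):
  7/16·s² + (29/80 − 1)·s + 1/5 = 0
  7/16·s² − (1/5 + 7/16)·s + 1/5 = 0
which factors as (s − 1)·(7/16·s − 1/5) = 0, giving roots s = 1 and s = (1/5)/(7/16) = 16/35.
Mean offspring μ = 29/80 + 2·7/16 = 99/80 > 1 (supercritical), so q < 1. The extinction probability is the smaller root: q = (1/5)/(7/16) = 16/35.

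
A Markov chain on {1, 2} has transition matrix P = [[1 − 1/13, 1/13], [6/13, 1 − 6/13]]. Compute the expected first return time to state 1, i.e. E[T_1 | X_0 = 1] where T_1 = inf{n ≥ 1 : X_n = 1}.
E[T_1 | X_0 = 1] = 1/π_1 = 7/6

For an irreducible recurrent Markov chain with stationary distribution π, E[T_i | X_0 = i] = 1/π_i (Kac's formula). Here π_1 = (6/13)/(1/13 + 6/13) = (6/13)/(7/13) = 6/7, so E[T_1 | X_0 = 1] = 1/π_1 = (1/13 + 6/13)/(6/13) = (7/13)/(6/13) = 7/6.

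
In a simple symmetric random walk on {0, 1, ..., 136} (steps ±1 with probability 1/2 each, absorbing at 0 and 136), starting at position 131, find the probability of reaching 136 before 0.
P(hit 136 before 0) = 131/136

Let u_k = P(hit 136 before 0 | start at k). Then u_0 = 0, u_136 = 1, and u_k = u_{k-1}/2 + u_{k+1}/2 for 1 ≤ k ≤ 135. This harmonic recurrence is solved by u_k = k/136, giving u_131 = 131/136.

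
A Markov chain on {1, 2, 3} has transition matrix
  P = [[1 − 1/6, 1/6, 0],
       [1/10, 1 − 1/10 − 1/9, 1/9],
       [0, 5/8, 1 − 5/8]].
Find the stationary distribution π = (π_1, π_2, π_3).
π = (27/80, 9/16, 1/10)

This is a birth-death chain on three states, which satisfies detailed balance: π_1 · P_{12} = π_2 · P_{21} and π_2 · P_{23} = π_3 · P_{32}.
From π_1 · 1/6 = π_2 · 1/10: π_2/π_1 = (1/6)/(1/10) = 5/3.
From π_2 · 1/9 = π_3 · 5/8: π_3/π_2 = (1/9)/(5/8) = 8/45.
Take π_1 proportional to 1; then unnormalized π = (1, 5/3, 8/27). Normalize by dividing by the sum 80/27:
  π = (27/80, 9/16, 1/10).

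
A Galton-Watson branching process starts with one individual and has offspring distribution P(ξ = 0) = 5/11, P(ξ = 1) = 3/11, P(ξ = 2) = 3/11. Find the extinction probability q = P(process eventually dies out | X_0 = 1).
q = 1

Mean offspring μ = 0·5/11 + 1·3/11 + 2·3/11 = 9/11 ≤ 1. For μ ≤ 1 with offspring not concentrated at 1, the Galton-Watson process goes extinct almost surely, so q = 1.
(Algebraic check: The pgf is f(s) = 5/11 + 3/11·s + 3/11·s². The extinction probability q is the smallest fixed point of f in [0, 1]. Setting s = f(s):
  3/11·s² + (3/11 − 1)·s + 5/11 = 0
  3/11·s² − (5/11 + 3/11)·s + 5/11 = 0
which factors as (s − 1)·(3/11·s − 5/11) = 0, giving roots s = 1 and s = (5/11)/(3/11) = 5/3. Since 5/3 ≥ 1, the smallest root in [0, 1] is s = 1.)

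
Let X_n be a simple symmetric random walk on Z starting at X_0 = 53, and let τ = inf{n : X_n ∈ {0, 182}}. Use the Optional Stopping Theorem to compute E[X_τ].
E[X_τ] = 53

X_n is a martingale and τ is a bounded-mean stopping time (indeed τ is finite a.s. with bounded expectation since the walk is in a bounded region). By the OST, E[X_τ] = E[X_0] = 53. Equivalently: E[X_τ] = 182 · P(hit 182 first) + 0 · P(hit 0 first) = 182 · (53/182) = 53.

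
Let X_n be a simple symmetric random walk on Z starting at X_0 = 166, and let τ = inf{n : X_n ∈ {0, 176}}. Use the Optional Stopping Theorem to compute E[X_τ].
E[X_τ] = 166

X_n is a martingale and τ is a bounded-mean stopping time (indeed τ is finite a.s. with bounded expectation since the walk is in a bounded region). By the OST, E[X_τ] = E[X_0] = 166. Equivalently: E[X_τ] = 176 · P(hit 176 first) + 0 · P(hit 0 first) = 176 · (166/176) = 166.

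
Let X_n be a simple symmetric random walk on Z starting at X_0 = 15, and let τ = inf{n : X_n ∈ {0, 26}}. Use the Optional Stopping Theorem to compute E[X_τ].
E[X_τ] = 15

X_n is a martingale and τ is a bounded-mean stopping time (indeed τ is finite a.s. with bounded expectation since the walk is in a bounded region). By the OST, E[X_τ] = E[X_0] = 15. Equivalently: E[X_τ] = 26 · P(hit 26 first) + 0 · P(hit 0 first) = 26 · (15/26) = 15.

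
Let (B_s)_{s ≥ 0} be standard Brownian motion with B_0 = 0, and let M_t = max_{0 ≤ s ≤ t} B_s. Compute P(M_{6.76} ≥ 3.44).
P(M_{6.76} ≥ 3.44) = 2·P(B_{6.76} ≥ 3.44) = 2(1 − Φ(3.44/√6.76)) ≈ 0.1858

By the reflection principle for Brownian motion, P(M_t ≥ a) = 2 · P(B_t ≥ a) for a ≥ 0. Since B_t ~ N(0, t), P(B_t ≥ 3.44) = 1 − Φ(3.44/√t) = 1 − Φ(3.44/√6.76) = 1 − Φ(1.3231). So
  P(M_{6.76} ≥ 3.44) = 2(1 − Φ(1.3231)) ≈ 0.1858.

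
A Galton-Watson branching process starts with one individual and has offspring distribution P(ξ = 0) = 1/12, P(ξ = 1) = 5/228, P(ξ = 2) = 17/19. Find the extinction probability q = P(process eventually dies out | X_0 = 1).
q = 19/204

The pgf is f(s) = 1/12 + 5/228·s + 17/19·s². The extinction probability q is the smallest fixed point of f in [0, 1]. Setting s = f(s):
  17/19·s² + (5/228 − 1)·s + 1/12 = 0
  17/19·s² − (1/12 + 17/19)·s + 1/12 = 0
which factors as (s − 1)·(17/19·s − 1/12) = 0, giving roots s = 1 and s = (1/12)/(17/19) = 19/204.
Mean offspring μ = 5/228 + 2·17/19 = 413/228 > 1 (supercritical), so q < 1. The extinction probability is the smaller root: q = (1/12)/(17/19) = 19/204.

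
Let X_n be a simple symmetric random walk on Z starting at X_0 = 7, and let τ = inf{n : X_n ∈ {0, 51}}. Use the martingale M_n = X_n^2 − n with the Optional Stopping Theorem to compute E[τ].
E[τ] = 308

M_n = X_n^2 − n is a martingale (since E[X_{n+1}^2 | F_n] = X_n^2 + 1). By OST (τ has finite mean in a bounded region), E[M_τ] = E[M_0] = X_0^2 − 0 = 7^2 = 49. Also E[M_τ] = E[X_τ^2] − E[τ]. The walk exits at 0 or 51, with P(hit 51 first) = 7/51, so E[X_τ^2] = 51^2 · 7/51 + 0 = 357. Thus E[τ] = E[X_τ^2] − E[M_τ] = 357 − 49 = 308 = 7(51 − 7) = 308.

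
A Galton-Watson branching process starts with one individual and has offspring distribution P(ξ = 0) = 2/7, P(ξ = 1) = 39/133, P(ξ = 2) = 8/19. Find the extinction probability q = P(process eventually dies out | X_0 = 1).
q = 19/28

The pgf is f(s) = 2/7 + 39/133·s + 8/19·s². The extinction probability q is the smallest fixed point of f in [0, 1]. Setting s = f(s):
  8/19·s² + (39/133 − 1)·s + 2/7 = 0
  8/19·s² − (2/7 + 8/19)·s + 2/7 = 0
which factors as (s − 1)·(8/19·s − 2/7) = 0, giving roots s = 1 and s = (2/7)/(8/19) = 19/28.
Mean offspring μ = 39/133 + 2·8/19 = 151/133 > 1 (supercritical), so q < 1. The extinction probability is the smaller root: q = (2/7)/(8/19) = 19/28.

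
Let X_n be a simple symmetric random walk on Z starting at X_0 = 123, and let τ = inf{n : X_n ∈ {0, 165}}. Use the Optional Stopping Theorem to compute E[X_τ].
E[X_τ] = 123

X_n is a martingale and τ is a bounded-mean stopping time (indeed τ is finite a.s. with bounded expectation since the walk is in a bounded region). By the OST, E[X_τ] = E[X_0] = 123. Equivalently: E[X_τ] = 165 · P(hit 165 first) + 0 · P(hit 0 first) = 165 · (123/165) = 123.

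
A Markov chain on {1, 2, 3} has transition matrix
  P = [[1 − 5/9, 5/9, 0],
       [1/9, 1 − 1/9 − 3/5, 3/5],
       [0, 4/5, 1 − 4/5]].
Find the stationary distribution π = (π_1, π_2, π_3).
π = (4/39, 20/39, 5/13)

This is a birth-death chain on three states, which satisfies detailed balance: π_1 · P_{12} = π_2 · P_{21} and π_2 · P_{23} = π_3 · P_{32}.
From π_1 · 5/9 = π_2 · 1/9: π_2/π_1 = (5/9)/(1/9) = 5.
From π_2 · 3/5 = π_3 · 4/5: π_3/π_2 = (3/5)/(4/5) = 3/4.
Take π_1 proportional to 1; then unnormalized π = (1, 5, 15/4). Normalize by dividing by the sum 39/4:
  π = (4/39, 20/39, 5/13).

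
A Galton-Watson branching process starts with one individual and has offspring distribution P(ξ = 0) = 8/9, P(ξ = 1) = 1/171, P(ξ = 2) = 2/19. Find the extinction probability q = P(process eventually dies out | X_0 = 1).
q = 1

Mean offspring μ = 0·8/9 + 1·1/171 + 2·2/19 = 37/171 ≤ 1. For μ ≤ 1 with offspring not concentrated at 1, the Galton-Watson process goes extinct almost surely, so q = 1.
(Algebraic check: The pgf is f(s) = 8/9 + 1/171·s + 2/19·s². The extinction probability q is the smallest fixed point of f in [0, 1]. Setting s = f(s):
  2/19·s² + (1/171 − 1)·s + 8/9 = 0
  2/19·s² − (8/9 + 2/19)·s + 8/9 = 0
which factors as (s − 1)·(2/19·s − 8/9) = 0, giving roots s = 1 and s = (8/9)/(2/19) = 76/9. Since 76/9 ≥ 1, the smallest root in [0, 1] is s = 1.)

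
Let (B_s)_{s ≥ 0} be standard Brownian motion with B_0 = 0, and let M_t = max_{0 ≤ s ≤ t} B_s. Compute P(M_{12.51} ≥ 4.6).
P(M_{12.51} ≥ 4.6) = 2·P(B_{12.51} ≥ 4.6) = 2(1 − Φ(4.6/√12.51)) ≈ 0.1934

By the reflection principle for Brownian motion, P(M_t ≥ a) = 2 · P(B_t ≥ a) for a ≥ 0. Since B_t ~ N(0, t), P(B_t ≥ 4.6) = 1 − Φ(4.6/√t) = 1 − Φ(4.6/√12.51) = 1 − Φ(1.3006). So
  P(M_{12.51} ≥ 4.6) = 2(1 − Φ(1.3006)) ≈ 0.1934.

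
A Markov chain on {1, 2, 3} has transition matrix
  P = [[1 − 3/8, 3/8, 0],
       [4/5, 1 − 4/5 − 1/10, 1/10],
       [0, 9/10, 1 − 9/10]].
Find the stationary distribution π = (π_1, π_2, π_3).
π = (48/73, 45/146, 5/146)

This is a birth-death chain on three states, which satisfies detailed balance: π_1 · P_{12} = π_2 · P_{21} and π_2 · P_{23} = π_3 · P_{32}.
From π_1 · 3/8 = π_2 · 4/5: π_2/π_1 = (3/8)/(4/5) = 15/32.
From π_2 · 1/10 = π_3 · 9/10: π_3/π_2 = (1/10)/(9/10) = 1/9.
Take π_1 proportional to 1; then unnormalized π = (1, 15/32, 5/96). Normalize by dividing by the sum 73/48:
  π = (48/73, 45/146, 5/146).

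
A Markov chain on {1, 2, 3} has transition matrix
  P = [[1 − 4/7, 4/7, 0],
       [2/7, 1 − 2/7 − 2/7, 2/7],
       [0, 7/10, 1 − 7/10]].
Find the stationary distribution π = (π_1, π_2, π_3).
π = (49/187, 98/187, 40/187)

This is a birth-death chain on three states, which satisfies detailed balance: π_1 · P_{12} = π_2 · P_{21} and π_2 · P_{23} = π_3 · P_{32}.
From π_1 · 4/7 = π_2 · 2/7: π_2/π_1 = (4/7)/(2/7) = 2.
From π_2 · 2/7 = π_3 · 7/10: π_3/π_2 = (2/7)/(7/10) = 20/49.
Take π_1 proportional to 1; then unnormalized π = (1, 2, 40/49). Normalize by dividing by the sum 187/49:
  π = (49/187, 98/187, 40/187).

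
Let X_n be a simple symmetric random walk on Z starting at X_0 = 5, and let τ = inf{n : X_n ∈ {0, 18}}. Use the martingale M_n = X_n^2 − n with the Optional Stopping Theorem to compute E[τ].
E[τ] = 65

M_n = X_n^2 − n is a martingale (since E[X_{n+1}^2 | F_n] = X_n^2 + 1). By OST (τ has finite mean in a bounded region), E[M_τ] = E[M_0] = X_0^2 − 0 = 5^2 = 25. Also E[M_τ] = E[X_τ^2] − E[τ]. The walk exits at 0 or 18, with P(hit 18 first) = 5/18, so E[X_τ^2] = 18^2 · 5/18 + 0 = 90. Thus E[τ] = E[X_τ^2] − E[M_τ] = 90 − 25 = 65 = 5(18 − 5) = 65.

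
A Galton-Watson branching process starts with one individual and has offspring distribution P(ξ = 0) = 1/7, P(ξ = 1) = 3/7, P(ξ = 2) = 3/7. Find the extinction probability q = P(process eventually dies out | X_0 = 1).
q = 1/3

The pgf is f(s) = 1/7 + 3/7·s + 3/7·s². The extinction probability q is the smallest fixed point of f in [0, 1]. Setting s = f(s):
  3/7·s² + (3/7 − 1)·s + 1/7 = 0
  3/7·s² − (1/7 + 3/7)·s + 1/7 = 0
which factors as (s − 1)·(3/7·s − 1/7) = 0, giving roots s = 1 and s = (1/7)/(3/7) = 1/3.
Mean offspring μ = 3/7 + 2·3/7 = 9/7 > 1 (supercritical), so q < 1. The extinction probability is the smaller root: q = (1/7)/(3/7) = 1/3.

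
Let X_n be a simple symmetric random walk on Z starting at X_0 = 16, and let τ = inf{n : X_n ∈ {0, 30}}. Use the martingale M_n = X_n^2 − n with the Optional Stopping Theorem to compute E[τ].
E[τ] = 224

M_n = X_n^2 − n is a martingale (since E[X_{n+1}^2 | F_n] = X_n^2 + 1). By OST (τ has finite mean in a bounded region), E[M_τ] = E[M_0] = X_0^2 − 0 = 16^2 = 256. Also E[M_τ] = E[X_τ^2] − E[τ]. The walk exits at 0 or 30, with P(hit 30 first) = 16/30, so E[X_τ^2] = 30^2 · 16/30 + 0 = 480. Thus E[τ] = E[X_τ^2] − E[M_τ] = 480 − 256 = 224 = 16(30 − 16) = 224.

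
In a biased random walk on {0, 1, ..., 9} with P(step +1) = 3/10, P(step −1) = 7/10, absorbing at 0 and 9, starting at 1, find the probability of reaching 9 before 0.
P(hit 9 before 0) = (1 − (7/3)^1) / (1 − (7/3)^9) = 6561/10083481

Let u_k denote P(reach 9 before 0 | start at k). Boundary: u_0 = 0, u_9 = 1. Recurrence: u_k = 3/10·u_{k+1} + 7/10·u_{k-1} for 1 ≤ k ≤ 8. Try u_k = A + B·r^k with r = q/p = (7/10)/(3/10) = 7/3. Substitution satisfies the recurrence; boundary conditions give:
  u_k = (1 − r^k) / (1 − r^N) = (1 − (7/3)^1) / (1 − (7/3)^9) = 6561/10083481.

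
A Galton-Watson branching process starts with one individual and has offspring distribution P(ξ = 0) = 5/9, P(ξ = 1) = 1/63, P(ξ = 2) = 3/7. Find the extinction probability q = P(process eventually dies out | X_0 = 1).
q = 1

Mean offspring μ = 0·5/9 + 1·1/63 + 2·3/7 = 55/63 ≤ 1. For μ ≤ 1 with offspring not concentrated at 1, the Galton-Watson process goes extinct almost surely, so q = 1.
(Algebraic check: The pgf is f(s) = 5/9 + 1/63·s + 3/7·s². The extinction probability q is the smallest fixed point of f in [0, 1]. Setting s = f(s):
  3/7·s² + (1/63 − 1)·s + 5/9 = 0
  3/7·s² − (5/9 + 3/7)·s + 5/9 = 0
which factors as (s − 1)·(3/7·s − 5/9) = 0, giving roots s = 1 and s = (5/9)/(3/7) = 35/27. Since 35/27 ≥ 1, the smallest root in [0, 1] is s = 1.)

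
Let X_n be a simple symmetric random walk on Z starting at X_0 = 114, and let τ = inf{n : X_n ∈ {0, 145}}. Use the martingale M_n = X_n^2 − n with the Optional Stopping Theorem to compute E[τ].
E[τ] = 3534

M_n = X_n^2 − n is a martingale (since E[X_{n+1}^2 | F_n] = X_n^2 + 1). By OST (τ has finite mean in a bounded region), E[M_τ] = E[M_0] = X_0^2 − 0 = 114^2 = 12996. Also E[M_τ] = E[X_τ^2] − E[τ]. The walk exits at 0 or 145, with P(hit 145 first) = 114/145, so E[X_τ^2] = 145^2 · 114/145 + 0 = 16530. Thus E[τ] = E[X_τ^2] − E[M_τ] = 16530 − 12996 = 3534 = 114(145 − 114) = 3534.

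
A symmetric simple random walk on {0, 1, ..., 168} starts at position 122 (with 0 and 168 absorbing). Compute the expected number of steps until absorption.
E[τ | X_0 = 122] = 5612

Let v_k = E[τ | X_0 = k]. Boundary: v_0 = v_168 = 0. Recurrence: v_k = 1 + (v_{k-1} + v_{k+1})/2 for 1 ≤ k ≤ 167. The particular solution to v_k − (v_{k-1} + v_{k+1})/2 = 1 is v_k = −k^2. Adding homogeneous solution A + B k and matching boundaries gives v_k = k (168 − k). Substituting k = 122: v_122 = 122 · 46 = 5612.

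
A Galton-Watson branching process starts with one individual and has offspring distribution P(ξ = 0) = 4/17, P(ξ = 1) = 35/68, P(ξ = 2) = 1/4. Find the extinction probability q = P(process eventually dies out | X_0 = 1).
q = 16/17

The pgf is f(s) = 4/17 + 35/68·s + 1/4·s². The extinction probability q is the smallest fixed point of f in [0, 1]. Setting s = f(s):
  1/4·s² + (35/68 − 1)·s + 4/17 = 0
  1/4·s² − (4/17 + 1/4)·s + 4/17 = 0
which factors as (s − 1)·(1/4·s − 4/17) = 0, giving roots s = 1 and s = (4/17)/(1/4) = 16/17.
Mean offspring μ = 35/68 + 2·1/4 = 69/68 > 1 (supercritical), so q < 1. The extinction probability is the smaller root: q = (4/17)/(1/4) = 16/17.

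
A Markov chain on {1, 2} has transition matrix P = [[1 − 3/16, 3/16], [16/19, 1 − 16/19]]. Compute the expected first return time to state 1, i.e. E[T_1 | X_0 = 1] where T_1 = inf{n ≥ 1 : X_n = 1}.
E[T_1 | X_0 = 1] = 1/π_1 = 313/256

For an irreducible recurrent Markov chain with stationary distribution π, E[T_i | X_0 = i] = 1/π_i (Kac's formula). Here π_1 = (16/19)/(3/16 + 16/19) = (16/19)/(313/304) = 256/313, so E[T_1 | X_0 = 1] = 1/π_1 = (3/16 + 16/19)/(16/19) = (313/304)/(16/19) = 313/256.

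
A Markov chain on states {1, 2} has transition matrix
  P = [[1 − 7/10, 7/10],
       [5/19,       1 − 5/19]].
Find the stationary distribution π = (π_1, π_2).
π_1 = 50/183, π_2 = 133/183

Solve πP = π with π_1 + π_2 = 1. From πP = π: π_1 · (1 − 7/10) + π_2 · 5/19 = π_1 ⇒ π_2 · 5/19 = π_1 · 7/10 ⇒ π_2/π_1 = (7/10)/(5/19) = 133/50. Together with π_1 + π_2 = 1:
  π_1 = (5/19)/(7/10 + 5/19) = (5/19)/(183/190) = 50/183,
  π_2 = (7/10)/(7/10 + 5/19) = (7/10)/(183/190) = 133/183.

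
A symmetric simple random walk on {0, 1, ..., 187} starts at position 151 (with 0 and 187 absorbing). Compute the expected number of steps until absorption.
E[τ | X_0 = 151] = 5436

Let v_k = E[τ | X_0 = k]. Boundary: v_0 = v_187 = 0. Recurrence: v_k = 1 + (v_{k-1} + v_{k+1})/2 for 1 ≤ k ≤ 186. The particular solution to v_k − (v_{k-1} + v_{k+1})/2 = 1 is v_k = −k^2. Adding homogeneous solution A + B k and matching boundaries gives v_k = k (187 − k). Substituting k = 151: v_151 = 151 · 36 = 5436.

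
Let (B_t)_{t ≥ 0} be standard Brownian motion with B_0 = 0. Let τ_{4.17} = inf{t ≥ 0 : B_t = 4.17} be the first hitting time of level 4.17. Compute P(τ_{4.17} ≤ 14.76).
P(τ_{4.17} ≤ 14.76) = 2(1 − Φ(4.17/√14.76)) = 2(1 − Φ(1.0854)) ≈ 0.2777

By the reflection principle for standard BM, P(τ_b ≤ t) = 2 · P(B_t ≥ b). Since B_t ~ N(0, t), P(B_t ≥ 4.17) = 1 − Φ(4.17/√t) = 1 − Φ(4.17/√14.76) = 1 − Φ(1.0854) ≈ 0.13887. Doubling: P(τ_{4.17} ≤ 14.76) ≈ 2 · 0.13887 = 0.27774 ≈ 0.2777.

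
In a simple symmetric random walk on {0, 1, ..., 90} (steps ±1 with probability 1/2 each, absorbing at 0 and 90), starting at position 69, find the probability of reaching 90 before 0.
P(hit 90 before 0) = 69/90 = 23/30

Let u_k = P(hit 90 before 0 | start at k). Then u_0 = 0, u_90 = 1, and u_k = u_{k-1}/2 + u_{k+1}/2 for 1 ≤ k ≤ 89. This harmonic recurrence is solved by u_k = k/90, giving u_69 = 69/90 = 23/30.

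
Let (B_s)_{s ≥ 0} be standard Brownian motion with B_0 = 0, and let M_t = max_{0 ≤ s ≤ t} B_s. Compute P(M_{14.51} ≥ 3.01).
P(M_{14.51} ≥ 3.01) = 2·P(B_{14.51} ≥ 3.01) = 2(1 − Φ(3.01/√14.51)) ≈ 0.4294

By the reflection principle for Brownian motion, P(M_t ≥ a) = 2 · P(B_t ≥ a) for a ≥ 0. Since B_t ~ N(0, t), P(B_t ≥ 3.01) = 1 − Φ(3.01/√t) = 1 − Φ(3.01/√14.51) = 1 − Φ(0.7902). So
  P(M_{14.51} ≥ 3.01) = 2(1 − Φ(0.7902)) ≈ 0.4294.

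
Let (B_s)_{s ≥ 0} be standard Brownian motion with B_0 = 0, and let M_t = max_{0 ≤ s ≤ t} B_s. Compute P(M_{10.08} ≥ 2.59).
P(M_{10.08} ≥ 2.59) = 2·P(B_{10.08} ≥ 2.59) = 2(1 − Φ(2.59/√10.08)) ≈ 0.4146

By the reflection principle for Brownian motion, P(M_t ≥ a) = 2 · P(B_t ≥ a) for a ≥ 0. Since B_t ~ N(0, t), P(B_t ≥ 2.59) = 1 − Φ(2.59/√t) = 1 − Φ(2.59/√10.08) = 1 − Φ(0.8158). So
  P(M_{10.08} ≥ 2.59) = 2(1 − Φ(0.8158)) ≈ 0.4146.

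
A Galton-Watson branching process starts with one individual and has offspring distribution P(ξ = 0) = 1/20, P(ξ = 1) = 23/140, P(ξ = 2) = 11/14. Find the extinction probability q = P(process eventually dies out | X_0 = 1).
q = 7/110

The pgf is f(s) = 1/20 + 23/140·s + 11/14·s². The extinction probability q is the smallest fixed point of f in [0, 1]. Setting s = f(s):
  11/14·s² + (23/140 − 1)·s + 1/20 = 0
  11/14·s² − (1/20 + 11/14)·s + 1/20 = 0
which factors as (s − 1)·(11/14·s − 1/20) = 0, giving roots s = 1 and s = (1/20)/(11/14) = 7/110.
Mean offspring μ = 23/140 + 2·11/14 = 243/140 > 1 (supercritical), so q < 1. The extinction probability is the smaller root: q = (1/20)/(11/14) = 7/110.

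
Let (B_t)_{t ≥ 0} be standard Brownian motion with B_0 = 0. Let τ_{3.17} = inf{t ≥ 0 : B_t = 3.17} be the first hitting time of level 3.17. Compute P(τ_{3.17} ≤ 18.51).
P(τ_{3.17} ≤ 18.51) = 2(1 − Φ(3.17/√18.51)) = 2(1 − Φ(0.7368)) ≈ 0.4612

By the reflection principle for standard BM, P(τ_b ≤ t) = 2 · P(B_t ≥ b). Since B_t ~ N(0, t), P(B_t ≥ 3.17) = 1 − Φ(3.17/√t) = 1 − Φ(3.17/√18.51) = 1 − Φ(0.7368) ≈ 0.23062. Doubling: P(τ_{3.17} ≤ 18.51) ≈ 2 · 0.23062 = 0.46124 ≈ 0.4612.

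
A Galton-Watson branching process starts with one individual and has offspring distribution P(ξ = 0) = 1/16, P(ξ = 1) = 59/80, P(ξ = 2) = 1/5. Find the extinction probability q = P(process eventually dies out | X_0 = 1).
q = 5/16

The pgf is f(s) = 1/16 + 59/80·s + 1/5·s². The extinction probability q is the smallest fixed point of f in [0, 1]. Setting s = f(s):
  1/5·s² + (59/80 − 1)·s + 1/16 = 0
  1/5·s² − (1/16 + 1/5)·s + 1/16 = 0
which factors as (s − 1)·(1/5·s − 1/16) = 0, giving roots s = 1 and s = (1/16)/(1/5) = 5/16.
Mean offspring μ = 59/80 + 2·1/5 = 91/80 > 1 (supercritical), so q < 1. The extinction probability is the smaller root: q = (1/16)/(1/5) = 5/16.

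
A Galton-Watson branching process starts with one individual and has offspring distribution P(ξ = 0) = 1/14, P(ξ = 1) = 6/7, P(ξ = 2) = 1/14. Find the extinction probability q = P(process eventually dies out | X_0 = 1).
q = 1

Mean offspring μ = 0·1/14 + 1·6/7 + 2·1/14 = 1 ≤ 1. For μ ≤ 1 with offspring not concentrated at 1, the Galton-Watson process goes extinct almost surely, so q = 1.
(Algebraic check: The pgf is f(s) = 1/14 + 6/7·s + 1/14·s². The extinction probability q is the smallest fixed point of f in [0, 1]. Setting s = f(s):
  1/14·s² + (6/7 − 1)·s + 1/14 = 0
  1/14·s² − (1/14 + 1/14)·s + 1/14 = 0
which factors as (s − 1)·(1/14·s − 1/14) = 0, giving roots s = 1 and s = (1/14)/(1/14) = 1. Since 1 ≥ 1, the smallest root in [0, 1] is s = 1.)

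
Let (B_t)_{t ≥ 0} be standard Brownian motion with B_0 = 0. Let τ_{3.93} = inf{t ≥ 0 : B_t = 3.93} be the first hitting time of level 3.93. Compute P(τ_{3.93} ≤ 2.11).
P(τ_{3.93} ≤ 2.11) = 2(1 − Φ(3.93/√2.11)) = 2(1 − Φ(2.7055)) ≈ 0.0068

By the reflection principle for standard BM, P(τ_b ≤ t) = 2 · P(B_t ≥ b). Since B_t ~ N(0, t), P(B_t ≥ 3.93) = 1 − Φ(3.93/√t) = 1 − Φ(3.93/√2.11) = 1 − Φ(2.7055) ≈ 0.00341. Doubling: P(τ_{3.93} ≤ 2.11) ≈ 2 · 0.00341 = 0.00682 ≈ 0.0068.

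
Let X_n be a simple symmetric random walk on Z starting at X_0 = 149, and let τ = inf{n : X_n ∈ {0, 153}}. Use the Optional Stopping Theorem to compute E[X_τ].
E[X_τ] = 149

X_n is a martingale and τ is a bounded-mean stopping time (indeed τ is finite a.s. with bounded expectation since the walk is in a bounded region). By the OST, E[X_τ] = E[X_0] = 149. Equivalently: E[X_τ] = 153 · P(hit 153 first) + 0 · P(hit 0 first) = 153 · (149/153) = 149.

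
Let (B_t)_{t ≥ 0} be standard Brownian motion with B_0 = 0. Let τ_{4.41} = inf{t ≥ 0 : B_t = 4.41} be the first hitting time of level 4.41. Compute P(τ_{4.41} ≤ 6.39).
P(τ_{4.41} ≤ 6.39) = 2(1 − Φ(4.41/√6.39)) = 2(1 − Φ(1.7446)) ≈ 0.0811

By the reflection principle for standard BM, P(τ_b ≤ t) = 2 · P(B_t ≥ b). Since B_t ~ N(0, t), P(B_t ≥ 4.41) = 1 − Φ(4.41/√t) = 1 − Φ(4.41/√6.39) = 1 − Φ(1.7446) ≈ 0.04053. Doubling: P(τ_{4.41} ≤ 6.39) ≈ 2 · 0.04053 = 0.08106 ≈ 0.0811.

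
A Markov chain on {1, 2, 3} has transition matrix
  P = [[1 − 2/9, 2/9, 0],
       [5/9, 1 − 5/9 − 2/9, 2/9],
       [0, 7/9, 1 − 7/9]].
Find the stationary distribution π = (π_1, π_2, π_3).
π = (35/53, 14/53, 4/53)

This is a birth-death chain on three states, which satisfies detailed balance: π_1 · P_{12} = π_2 · P_{21} and π_2 · P_{23} = π_3 · P_{32}.
From π_1 · 2/9 = π_2 · 5/9: π_2/π_1 = (2/9)/(5/9) = 2/5.
From π_2 · 2/9 = π_3 · 7/9: π_3/π_2 = (2/9)/(7/9) = 2/7.
Take π_1 proportional to 1; then unnormalized π = (1, 2/5, 4/35). Normalize by dividing by the sum 53/35:
  π = (35/53, 14/53, 4/53).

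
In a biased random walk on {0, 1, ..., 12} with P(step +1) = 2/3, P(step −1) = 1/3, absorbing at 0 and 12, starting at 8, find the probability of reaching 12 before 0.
P(hit 12 before 0) = (1 − (1/2)^8) / (1 − (1/2)^12) = 272/273

Let u_k denote P(reach 12 before 0 | start at k). Boundary: u_0 = 0, u_12 = 1. Recurrence: u_k = 2/3·u_{k+1} + 1/3·u_{k-1} for 1 ≤ k ≤ 11. Try u_k = A + B·r^k with r = q/p = (1/3)/(2/3) = 1/2. Substitution satisfies the recurrence; boundary conditions give:
  u_k = (1 − r^k) / (1 − r^N) = (1 − (1/2)^8) / (1 − (1/2)^12) = 272/273.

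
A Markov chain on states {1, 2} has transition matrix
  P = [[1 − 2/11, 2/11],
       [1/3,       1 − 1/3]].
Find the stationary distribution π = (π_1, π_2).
π_1 = 11/17, π_2 = 6/17

Solve πP = π with π_1 + π_2 = 1. From πP = π: π_1 · (1 − 2/11) + π_2 · 1/3 = π_1 ⇒ π_2 · 1/3 = π_1 · 2/11 ⇒ π_2/π_1 = (2/11)/(1/3) = 6/11. Together with π_1 + π_2 = 1:
  π_1 = (1/3)/(2/11 + 1/3) = (1/3)/(17/33) = 11/17,
  π_2 = (2/11)/(2/11 + 1/3) = (2/11)/(17/33) = 6/17.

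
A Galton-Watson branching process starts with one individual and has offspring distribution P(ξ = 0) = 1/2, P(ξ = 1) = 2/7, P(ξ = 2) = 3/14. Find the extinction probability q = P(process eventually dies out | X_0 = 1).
q = 1

Mean offspring μ = 0·1/2 + 1·2/7 + 2·3/14 = 5/7 ≤ 1. For μ ≤ 1 with offspring not concentrated at 1, the Galton-Watson process goes extinct almost surely, so q = 1.
(Algebraic check: The pgf is f(s) = 1/2 + 2/7·s + 3/14·s². The extinction probability q is the smallest fixed point of f in [0, 1]. Setting s = f(s):
  3/14·s² + (2/7 − 1)·s + 1/2 = 0
  3/14·s² − (1/2 + 3/14)·s + 1/2 = 0
which factors as (s − 1)·(3/14·s − 1/2) = 0, giving roots s = 1 and s = (1/2)/(3/14) = 7/3. Since 7/3 ≥ 1, the smallest root in [0, 1] is s = 1.)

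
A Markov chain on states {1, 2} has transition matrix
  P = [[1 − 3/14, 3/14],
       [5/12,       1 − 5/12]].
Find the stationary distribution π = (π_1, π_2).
π_1 = 35/53, π_2 = 18/53

Solve πP = π with π_1 + π_2 = 1. From πP = π: π_1 · (1 − 3/14) + π_2 · 5/12 = π_1 ⇒ π_2 · 5/12 = π_1 · 3/14 ⇒ π_2/π_1 = (3/14)/(5/12) = 18/35. Together with π_1 + π_2 = 1:
  π_1 = (5/12)/(3/14 + 5/12) = (5/12)/(53/84) = 35/53,
  π_2 = (3/14)/(3/14 + 5/12) = (3/14)/(53/84) = 18/53.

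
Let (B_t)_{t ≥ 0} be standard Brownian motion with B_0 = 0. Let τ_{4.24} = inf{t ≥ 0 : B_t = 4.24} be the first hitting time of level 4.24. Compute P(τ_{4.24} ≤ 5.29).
P(τ_{4.24} ≤ 5.29) = 2(1 − Φ(4.24/√5.29)) = 2(1 − Φ(1.8435)) ≈ 0.0653

By the reflection principle for standard BM, P(τ_b ≤ t) = 2 · P(B_t ≥ b). Since B_t ~ N(0, t), P(B_t ≥ 4.24) = 1 − Φ(4.24/√t) = 1 − Φ(4.24/√5.29) = 1 − Φ(1.8435) ≈ 0.03263. Doubling: P(τ_{4.24} ≤ 5.29) ≈ 2 · 0.03263 = 0.06526 ≈ 0.0653.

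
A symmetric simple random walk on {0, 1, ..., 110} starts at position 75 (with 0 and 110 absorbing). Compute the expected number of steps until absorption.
E[τ | X_0 = 75] = 2625

Let v_k = E[τ | X_0 = k]. Boundary: v_0 = v_110 = 0. Recurrence: v_k = 1 + (v_{k-1} + v_{k+1})/2 for 1 ≤ k ≤ 109. The particular solution to v_k − (v_{k-1} + v_{k+1})/2 = 1 is v_k = −k^2. Adding homogeneous solution A + B k and matching boundaries gives v_k = k (110 − k). Substituting k = 75: v_75 = 75 · 35 = 2625.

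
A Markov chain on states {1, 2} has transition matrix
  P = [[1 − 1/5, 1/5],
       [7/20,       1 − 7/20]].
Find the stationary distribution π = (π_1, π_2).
π_1 = 7/11, π_2 = 4/11

Solve πP = π with π_1 + π_2 = 1. From πP = π: π_1 · (1 − 1/5) + π_2 · 7/20 = π_1 ⇒ π_2 · 7/20 = π_1 · 1/5 ⇒ π_2/π_1 = (1/5)/(7/20) = 4/7. Together with π_1 + π_2 = 1:
  π_1 = (7/20)/(1/5 + 7/20) = (7/20)/(11/20) = 7/11,
  π_2 = (1/5)/(1/5 + 7/20) = (1/5)/(11/20) = 4/11.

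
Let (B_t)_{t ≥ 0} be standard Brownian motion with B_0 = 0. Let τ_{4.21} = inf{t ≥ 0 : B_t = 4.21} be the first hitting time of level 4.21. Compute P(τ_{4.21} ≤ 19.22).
P(τ_{4.21} ≤ 19.22) = 2(1 − Φ(4.21/√19.22)) = 2(1 − Φ(0.9603)) ≈ 0.3369

By the reflection principle for standard BM, P(τ_b ≤ t) = 2 · P(B_t ≥ b). Since B_t ~ N(0, t), P(B_t ≥ 4.21) = 1 − Φ(4.21/√t) = 1 − Φ(4.21/√19.22) = 1 − Φ(0.9603) ≈ 0.16845. Doubling: P(τ_{4.21} ≤ 19.22) ≈ 2 · 0.16845 = 0.33690 ≈ 0.3369.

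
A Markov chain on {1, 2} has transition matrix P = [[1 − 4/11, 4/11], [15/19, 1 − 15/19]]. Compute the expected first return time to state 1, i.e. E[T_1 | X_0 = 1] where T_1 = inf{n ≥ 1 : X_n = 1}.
E[T_1 | X_0 = 1] = 1/π_1 = 241/165

For an irreducible recurrent Markov chain with stationary distribution π, E[T_i | X_0 = i] = 1/π_i (Kac's formula). Here π_1 = (15/19)/(4/11 + 15/19) = (15/19)/(241/209) = 165/241, so E[T_1 | X_0 = 1] = 1/π_1 = (4/11 + 15/19)/(15/19) = (241/209)/(15/19) = 241/165.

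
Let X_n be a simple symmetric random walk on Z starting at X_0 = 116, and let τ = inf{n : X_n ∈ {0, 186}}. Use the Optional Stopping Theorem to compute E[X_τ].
E[X_τ] = 116

X_n is a martingale and τ is a bounded-mean stopping time (indeed τ is finite a.s. with bounded expectation since the walk is in a bounded region). By the OST, E[X_τ] = E[X_0] = 116. Equivalently: E[X_τ] = 186 · P(hit 186 first) + 0 · P(hit 0 first) = 186 · (116/186) = 116.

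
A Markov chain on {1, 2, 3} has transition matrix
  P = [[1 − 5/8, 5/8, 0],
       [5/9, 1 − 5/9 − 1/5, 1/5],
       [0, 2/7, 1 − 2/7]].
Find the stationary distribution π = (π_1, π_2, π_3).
π = (80/233, 90/233, 63/233)

This is a birth-death chain on three states, which satisfies detailed balance: π_1 · P_{12} = π_2 · P_{21} and π_2 · P_{23} = π_3 · P_{32}.
From π_1 · 5/8 = π_2 · 5/9: π_2/π_1 = (5/8)/(5/9) = 9/8.
From π_2 · 1/5 = π_3 · 2/7: π_3/π_2 = (1/5)/(2/7) = 7/10.
Take π_1 proportional to 1; then unnormalized π = (1, 9/8, 63/80). Normalize by dividing by the sum 233/80:
  π = (80/233, 90/233, 63/233).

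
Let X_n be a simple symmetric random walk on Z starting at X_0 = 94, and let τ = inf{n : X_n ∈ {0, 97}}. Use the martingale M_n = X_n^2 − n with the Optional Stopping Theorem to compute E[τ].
E[τ] = 282

M_n = X_n^2 − n is a martingale (since E[X_{n+1}^2 | F_n] = X_n^2 + 1). By OST (τ has finite mean in a bounded region), E[M_τ] = E[M_0] = X_0^2 − 0 = 94^2 = 8836. Also E[M_τ] = E[X_τ^2] − E[τ]. The walk exits at 0 or 97, with P(hit 97 first) = 94/97, so E[X_τ^2] = 97^2 · 94/97 + 0 = 9118. Thus E[τ] = E[X_τ^2] − E[M_τ] = 9118 − 8836 = 282 = 94(97 − 94) = 282.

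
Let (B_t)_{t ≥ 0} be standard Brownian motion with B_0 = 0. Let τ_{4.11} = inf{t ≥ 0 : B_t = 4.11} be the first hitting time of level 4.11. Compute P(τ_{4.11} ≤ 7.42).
P(τ_{4.11} ≤ 7.42) = 2(1 − Φ(4.11/√7.42)) = 2(1 − Φ(1.5088)) ≈ 0.1313

By the reflection principle for standard BM, P(τ_b ≤ t) = 2 · P(B_t ≥ b). Since B_t ~ N(0, t), P(B_t ≥ 4.11) = 1 − Φ(4.11/√t) = 1 − Φ(4.11/√7.42) = 1 − Φ(1.5088) ≈ 0.06567. Doubling: P(τ_{4.11} ≤ 7.42) ≈ 2 · 0.06567 = 0.13134 ≈ 0.1313.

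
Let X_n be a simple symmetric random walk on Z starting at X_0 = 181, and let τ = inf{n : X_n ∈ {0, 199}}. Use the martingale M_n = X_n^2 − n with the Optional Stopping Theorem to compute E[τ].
E[τ] = 3258

M_n = X_n^2 − n is a martingale (since E[X_{n+1}^2 | F_n] = X_n^2 + 1). By OST (τ has finite mean in a bounded region), E[M_τ] = E[M_0] = X_0^2 − 0 = 181^2 = 32761. Also E[M_τ] = E[X_τ^2] − E[τ]. The walk exits at 0 or 199, with P(hit 199 first) = 181/199, so E[X_τ^2] = 199^2 · 181/199 + 0 = 36019. Thus E[τ] = E[X_τ^2] − E[M_τ] = 36019 − 32761 = 3258 = 181(199 − 181) = 3258.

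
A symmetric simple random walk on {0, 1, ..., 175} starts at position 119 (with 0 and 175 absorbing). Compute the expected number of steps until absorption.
E[τ | X_0 = 119] = 6664

Let v_k = E[τ | X_0 = k]. Boundary: v_0 = v_175 = 0. Recurrence: v_k = 1 + (v_{k-1} + v_{k+1})/2 for 1 ≤ k ≤ 174. The particular solution to v_k − (v_{k-1} + v_{k+1})/2 = 1 is v_k = −k^2. Adding homogeneous solution A + B k and matching boundaries gives v_k = k (175 − k). Substituting k = 119: v_119 = 119 · 56 = 6664.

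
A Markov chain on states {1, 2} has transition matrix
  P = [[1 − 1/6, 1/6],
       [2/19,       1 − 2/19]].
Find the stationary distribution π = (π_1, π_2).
π_1 = 12/31, π_2 = 19/31

Solve πP = π with π_1 + π_2 = 1. From πP = π: π_1 · (1 − 1/6) + π_2 · 2/19 = π_1 ⇒ π_2 · 2/19 = π_1 · 1/6 ⇒ π_2/π_1 = (1/6)/(2/19) = 19/12. Together with π_1 + π_2 = 1:
  π_1 = (2/19)/(1/6 + 2/19) = (2/19)/(31/114) = 12/31,
  π_2 = (1/6)/(1/6 + 2/19) = (1/6)/(31/114) = 19/31.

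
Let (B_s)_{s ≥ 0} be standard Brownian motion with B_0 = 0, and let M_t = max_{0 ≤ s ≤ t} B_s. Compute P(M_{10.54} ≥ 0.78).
P(M_{10.54} ≥ 0.78) = 2·P(B_{10.54} ≥ 0.78) = 2(1 − Φ(0.78/√10.54)) ≈ 0.8101

By the reflection principle for Brownian motion, P(M_t ≥ a) = 2 · P(B_t ≥ a) for a ≥ 0. Since B_t ~ N(0, t), P(B_t ≥ 0.78) = 1 − Φ(0.78/√t) = 1 − Φ(0.78/√10.54) = 1 − Φ(0.2403). So
  P(M_{10.54} ≥ 0.78) = 2(1 − Φ(0.2403)) ≈ 0.8101.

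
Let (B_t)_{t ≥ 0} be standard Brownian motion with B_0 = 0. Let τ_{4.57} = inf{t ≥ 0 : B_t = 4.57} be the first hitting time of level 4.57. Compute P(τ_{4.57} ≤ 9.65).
P(τ_{4.57} ≤ 9.65) = 2(1 − Φ(4.57/√9.65)) = 2(1 − Φ(1.4711)) ≈ 0.1413

By the reflection principle for standard BM, P(τ_b ≤ t) = 2 · P(B_t ≥ b). Since B_t ~ N(0, t), P(B_t ≥ 4.57) = 1 − Φ(4.57/√t) = 1 − Φ(4.57/√9.65) = 1 − Φ(1.4711) ≈ 0.07063. Doubling: P(τ_{4.57} ≤ 9.65) ≈ 2 · 0.07063 = 0.14126 ≈ 0.1413.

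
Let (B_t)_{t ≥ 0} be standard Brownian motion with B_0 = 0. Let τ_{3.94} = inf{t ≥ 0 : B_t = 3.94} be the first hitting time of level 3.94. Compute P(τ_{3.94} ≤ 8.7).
P(τ_{3.94} ≤ 8.7) = 2(1 − Φ(3.94/√8.7)) = 2(1 − Φ(1.3358)) ≈ 0.1816

By the reflection principle for standard BM, P(τ_b ≤ t) = 2 · P(B_t ≥ b). Since B_t ~ N(0, t), P(B_t ≥ 3.94) = 1 − Φ(3.94/√t) = 1 − Φ(3.94/√8.7) = 1 − Φ(1.3358) ≈ 0.09081. Doubling: P(τ_{3.94} ≤ 8.7) ≈ 2 · 0.09081 = 0.18162 ≈ 0.1816.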